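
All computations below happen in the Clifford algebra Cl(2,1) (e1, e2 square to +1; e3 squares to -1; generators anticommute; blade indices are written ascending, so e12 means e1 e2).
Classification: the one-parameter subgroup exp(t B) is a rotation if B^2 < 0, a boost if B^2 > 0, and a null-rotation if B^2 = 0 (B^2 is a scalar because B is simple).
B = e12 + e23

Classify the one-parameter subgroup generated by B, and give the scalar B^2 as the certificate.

B^2 term by term: the squares give (1)^2*(e12)^2 + (1)^2*(e23)^2 = 1*(-1) + 1*(+1) = 0 (each basis 2-blade squares to minus the product of its generators' squares); cross terms between blades sharing an index anticommute and cancel. So B^2 = 0.
Answer: null-rotation, certificate B^2 = 0. Certificate logic: 0 is a conjugation-invariant scalar, so its sign fixes rotation versus boost versus null-rotation outright.


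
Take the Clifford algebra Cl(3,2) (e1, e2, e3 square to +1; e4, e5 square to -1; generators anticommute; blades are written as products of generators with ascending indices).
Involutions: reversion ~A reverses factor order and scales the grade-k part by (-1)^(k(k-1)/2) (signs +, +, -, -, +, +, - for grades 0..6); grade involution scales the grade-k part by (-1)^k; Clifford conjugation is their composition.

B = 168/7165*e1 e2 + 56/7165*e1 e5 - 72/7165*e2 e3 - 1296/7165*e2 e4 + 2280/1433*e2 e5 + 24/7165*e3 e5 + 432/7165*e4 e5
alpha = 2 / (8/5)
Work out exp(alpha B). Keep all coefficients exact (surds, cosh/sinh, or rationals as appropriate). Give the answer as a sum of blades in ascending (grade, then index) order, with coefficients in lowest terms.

B^2 term by term: the squares give (168/7165)^2*(e1 e2)^2 + (56/7165)^2*(e1 e5)^2 + (-72/7165)^2*(e2 e3)^2 + (-1296/7165)^2*(e2 e4)^2 + (2280/1433)^2*(e2 e5)^2 + (24/7165)^2*(e3 e5)^2 + (432/7165)^2*(e4 e5)^2 = 28224/51337225*(-1) + 3136/51337225*(+1) + 5184/51337225*(-1) + 1679616/51337225*(+1) + 5198400/2053489*(+1) + 576/51337225*(+1) + 186624/51337225*(-1) = 64/25 (each basis 2-blade squares to minus the product of its generators' squares); cross terms between blades sharing an index anticommute and cancel; the commuting (index-disjoint) pairs give grade-4 terms 2*c*c'*(blade product), which cancel blade by blade — e1 e2 e3 e5: 8064/51337225 - 8064/51337225 = 0; e1 e2 e4 e5: 145152/51337225 - 145152/51337225 = 0; e2 e3 e4 e5: -62208/51337225 + 62208/51337225 = 0 — confirming B is simple. So B^2 = 64/25.
B^2 = 64/25 — the series telescopes hyperbolically here: l = 8/5, alpha*l = 2, so exp(alpha B) = cosh(2) + (sinh(2)/(8/5))*B = cosh(2) + (5*sinh(2)/8)*B.
Answer: cosh(2) + 21*sinh(2)/1433*e1 e2 + 7*sinh(2)/1433*e1 e5 - 9*sinh(2)/1433*e2 e3 - 162*sinh(2)/1433*e2 e4 + 1425*sinh(2)/1433*e2 e5 + 3*sinh(2)/1433*e3 e5 + 54*sinh(2)/1433*e4 e5


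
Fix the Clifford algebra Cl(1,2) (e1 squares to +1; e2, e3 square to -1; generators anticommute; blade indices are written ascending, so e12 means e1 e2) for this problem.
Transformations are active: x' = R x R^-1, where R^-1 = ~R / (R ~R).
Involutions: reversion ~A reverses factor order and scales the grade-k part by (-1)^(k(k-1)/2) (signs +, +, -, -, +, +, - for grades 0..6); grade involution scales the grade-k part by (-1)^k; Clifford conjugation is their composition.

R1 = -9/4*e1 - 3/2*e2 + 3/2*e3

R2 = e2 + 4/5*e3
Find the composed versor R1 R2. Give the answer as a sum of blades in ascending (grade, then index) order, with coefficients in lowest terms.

Distribute over the terms of R2 (each basis-blade product reordered to ascending indices, repeated generators contracted through their squares):
R1 (e2) = 3/2 - 9/4*e12 - 3/2*e23
R1 (4/5*e3) = -6/5 - 9/5*e13 - 6/5*e23
Summing the partial products and collecting blades:
Answer: 3/10 - 9/4*e12 - 9/5*e13 - 27/10*e23


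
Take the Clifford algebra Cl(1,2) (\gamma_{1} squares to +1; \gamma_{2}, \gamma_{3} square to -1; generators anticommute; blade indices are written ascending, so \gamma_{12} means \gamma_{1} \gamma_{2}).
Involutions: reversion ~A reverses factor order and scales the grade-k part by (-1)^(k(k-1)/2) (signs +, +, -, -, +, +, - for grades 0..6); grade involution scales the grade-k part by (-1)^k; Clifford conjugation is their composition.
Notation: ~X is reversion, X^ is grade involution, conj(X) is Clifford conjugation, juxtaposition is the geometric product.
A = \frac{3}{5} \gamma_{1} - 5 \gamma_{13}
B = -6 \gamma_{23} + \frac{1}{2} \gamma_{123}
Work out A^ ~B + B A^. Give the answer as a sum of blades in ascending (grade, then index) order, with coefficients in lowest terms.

first term: -\frac{5}{2} \gamma_{2} - 30 \gamma_{12} + \frac{3}{10} \gamma_{23} - \frac{18}{5} \gamma_{123}
second term: \frac{5}{2} \gamma_{2} - 30 \gamma_{12} - \frac{3}{10} \gamma_{23} + \frac{18}{5} \gamma_{123}
Answer: -60 \gamma_{12}


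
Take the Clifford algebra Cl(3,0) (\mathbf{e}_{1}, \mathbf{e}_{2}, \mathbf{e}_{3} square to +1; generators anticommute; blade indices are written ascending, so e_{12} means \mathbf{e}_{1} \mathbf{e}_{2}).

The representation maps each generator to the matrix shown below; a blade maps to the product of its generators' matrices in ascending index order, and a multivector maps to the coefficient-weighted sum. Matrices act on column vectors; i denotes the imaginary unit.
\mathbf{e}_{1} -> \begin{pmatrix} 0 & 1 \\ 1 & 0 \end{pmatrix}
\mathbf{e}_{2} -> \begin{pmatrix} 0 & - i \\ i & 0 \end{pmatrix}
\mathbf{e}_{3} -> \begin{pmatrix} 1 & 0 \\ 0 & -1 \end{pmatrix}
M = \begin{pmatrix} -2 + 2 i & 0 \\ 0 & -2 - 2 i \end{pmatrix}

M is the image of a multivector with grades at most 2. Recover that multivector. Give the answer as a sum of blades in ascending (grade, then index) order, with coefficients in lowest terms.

Method: 1, rho(e_{1}), rho(e_{2}), rho(e_{3}) form a trace-orthogonal basis of the 2x2 complex matrices (tr(X Y) = 2 if X = Y, else 0), so M = m0*1 + m1*rho(e_{1}) + m2*rho(e_{2}) + m3*rho(e_{3}) with m0 = tr(M)/2 = -2, m1 = tr(M rho(e_{1}))/2 = 0, m2 = tr(M rho(e_{2}))/2 = 0, m3 = tr(M rho(e_{3}))/2 = 2 i.
Multiplying table entries, the bivector images are rho(e_{12}) = i*rho(e_{3}), rho(e_{13}) = -i*rho(e_{2}), rho(e_{23}) = i*rho(e_{1}); with real blade coefficients the real parts of m0..m3 are the coefficients of 1, e_{1}, e_{2}, e_{3} and the imaginary parts give the bivectors (e_{23}: Im m1, e_{13}: -Im m2, e_{12}: Im m3).
Answer: -2 + 2 e_{12}


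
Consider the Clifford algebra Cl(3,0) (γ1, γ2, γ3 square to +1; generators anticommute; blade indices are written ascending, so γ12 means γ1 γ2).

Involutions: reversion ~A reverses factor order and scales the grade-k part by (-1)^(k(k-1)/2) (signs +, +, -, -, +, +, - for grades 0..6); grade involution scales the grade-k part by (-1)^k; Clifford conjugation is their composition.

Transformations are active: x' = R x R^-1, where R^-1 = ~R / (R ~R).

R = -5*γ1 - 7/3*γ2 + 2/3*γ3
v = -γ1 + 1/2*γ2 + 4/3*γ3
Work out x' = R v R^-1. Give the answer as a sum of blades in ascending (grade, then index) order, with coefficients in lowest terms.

~R = -5*γ1 - 7/3*γ2 + 2/3*γ3, and R ~R = 278/9, so R^-1 = ~R / (278/9).
R v = 85/18 - 29/6*γ12 - 6*γ13 - 31/9*γ23
Answer: -147/278*γ1 - 506/417*γ2 - 157/139*γ3


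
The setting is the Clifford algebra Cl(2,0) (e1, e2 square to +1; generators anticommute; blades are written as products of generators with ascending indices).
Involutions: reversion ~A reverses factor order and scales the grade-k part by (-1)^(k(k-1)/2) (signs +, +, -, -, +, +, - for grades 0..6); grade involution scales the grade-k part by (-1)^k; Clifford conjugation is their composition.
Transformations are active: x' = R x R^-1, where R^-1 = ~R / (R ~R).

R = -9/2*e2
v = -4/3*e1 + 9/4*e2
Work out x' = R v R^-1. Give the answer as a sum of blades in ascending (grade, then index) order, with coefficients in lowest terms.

~R = -9/2*e2, and R ~R = 81/4, so R^-1 = ~R / (81/4).
R v = -81/8 - 6*e1 e2
Answer: 4/3*e1 + 9/4*e2


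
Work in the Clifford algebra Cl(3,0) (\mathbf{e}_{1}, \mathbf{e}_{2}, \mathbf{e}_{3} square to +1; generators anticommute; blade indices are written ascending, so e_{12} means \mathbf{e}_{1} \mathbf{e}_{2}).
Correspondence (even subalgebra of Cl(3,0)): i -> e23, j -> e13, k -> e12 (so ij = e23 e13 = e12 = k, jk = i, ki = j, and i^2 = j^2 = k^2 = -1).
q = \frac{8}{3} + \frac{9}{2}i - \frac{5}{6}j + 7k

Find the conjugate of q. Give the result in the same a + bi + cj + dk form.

In blades: q = \frac{8}{3} + 7 e_{12} - \frac{5}{6} e_{13} + \frac{9}{2} e_{23}.
Quaternion conjugation is reversion on the even subalgebra: the scalar is fixed and every grade-2 blade flips sign, giving \frac{8}{3} - 7 e_{12} + \frac{5}{6} e_{13} - \frac{9}{2} e_{23}; translating back:
Answer: \frac{8}{3} - \frac{9}{2}i + \frac{5}{6}j - 7k


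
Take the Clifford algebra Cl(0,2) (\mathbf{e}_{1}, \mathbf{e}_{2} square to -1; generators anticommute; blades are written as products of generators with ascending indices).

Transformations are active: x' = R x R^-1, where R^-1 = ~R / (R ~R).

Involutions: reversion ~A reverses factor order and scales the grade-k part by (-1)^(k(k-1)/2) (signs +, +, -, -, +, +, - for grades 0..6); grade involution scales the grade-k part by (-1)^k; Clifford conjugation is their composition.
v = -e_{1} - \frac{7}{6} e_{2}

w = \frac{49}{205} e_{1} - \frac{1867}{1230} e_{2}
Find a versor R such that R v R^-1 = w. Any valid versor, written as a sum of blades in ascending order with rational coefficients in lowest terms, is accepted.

Equal squares first: v^2 = w^2 = -\frac{85}{36}. Then v + w = -\frac{156}{205} e_{1} - \frac{1651}{615} e_{2} is a versor taking v to w, provided it is invertible.
Answer: -\frac{156}{205} e_{1} - \frac{1651}{615} e_{2}


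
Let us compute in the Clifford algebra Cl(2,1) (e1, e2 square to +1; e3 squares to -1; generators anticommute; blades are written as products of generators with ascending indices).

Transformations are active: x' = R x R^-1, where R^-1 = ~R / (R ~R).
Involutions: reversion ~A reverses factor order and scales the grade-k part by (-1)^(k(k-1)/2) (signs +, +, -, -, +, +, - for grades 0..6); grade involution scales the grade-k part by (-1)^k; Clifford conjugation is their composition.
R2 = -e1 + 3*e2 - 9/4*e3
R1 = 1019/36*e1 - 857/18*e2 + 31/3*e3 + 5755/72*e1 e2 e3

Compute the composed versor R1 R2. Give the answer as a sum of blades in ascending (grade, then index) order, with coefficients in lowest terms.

Distribute over the terms of R2 (each basis-blade product reordered to ascending indices, repeated generators contracted through their squares):
R1 (-e1) = -1019/36 - 857/18*e1 e2 + 31/3*e1 e3 - 5755/72*e2 e3
R1 (3*e2) = -857/6 + 1019/12*e1 e2 - 5755/24*e1 e3 - 31*e2 e3
R1 (-9/4*e3) = 93/4 + 5755/32*e1 e2 - 1019/16*e1 e3 + 857/8*e2 e3
Summing the partial products and collecting blades:
Answer: -1331/9 + 62539/288*e1 e2 - 14071/48*e1 e3 - 137/36*e2 e3


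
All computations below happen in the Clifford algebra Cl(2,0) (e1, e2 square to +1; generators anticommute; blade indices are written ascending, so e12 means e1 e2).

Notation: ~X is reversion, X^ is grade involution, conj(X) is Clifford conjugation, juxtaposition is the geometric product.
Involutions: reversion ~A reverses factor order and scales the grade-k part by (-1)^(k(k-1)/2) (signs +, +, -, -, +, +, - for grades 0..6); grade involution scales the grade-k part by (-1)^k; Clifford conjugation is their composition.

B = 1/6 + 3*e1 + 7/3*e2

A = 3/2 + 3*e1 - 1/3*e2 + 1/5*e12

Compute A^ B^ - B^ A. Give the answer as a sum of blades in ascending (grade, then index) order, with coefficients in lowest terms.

first term: 305/36 - 82/15*e1 - 128/45*e2 + 241/30*e12
second term: -287/36 - 53/15*e1 - 187/45*e2 + 241/30*e12
Answer: 148/9 - 29/15*e1 + 59/45*e2


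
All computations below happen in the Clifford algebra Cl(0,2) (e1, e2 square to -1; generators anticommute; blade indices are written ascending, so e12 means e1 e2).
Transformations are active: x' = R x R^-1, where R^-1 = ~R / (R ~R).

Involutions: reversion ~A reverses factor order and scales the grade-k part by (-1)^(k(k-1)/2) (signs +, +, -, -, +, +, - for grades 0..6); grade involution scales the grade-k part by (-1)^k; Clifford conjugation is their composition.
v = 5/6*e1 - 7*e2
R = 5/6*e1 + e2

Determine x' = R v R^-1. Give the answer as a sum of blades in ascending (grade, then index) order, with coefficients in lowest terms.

~R = 5/6*e1 + e2, and R ~R = -61/36, so R^-1 = ~R / (-61/36).
R v = 227/36 - 20/3*e12
Answer: -2575/366*e1 - 27/61*e2


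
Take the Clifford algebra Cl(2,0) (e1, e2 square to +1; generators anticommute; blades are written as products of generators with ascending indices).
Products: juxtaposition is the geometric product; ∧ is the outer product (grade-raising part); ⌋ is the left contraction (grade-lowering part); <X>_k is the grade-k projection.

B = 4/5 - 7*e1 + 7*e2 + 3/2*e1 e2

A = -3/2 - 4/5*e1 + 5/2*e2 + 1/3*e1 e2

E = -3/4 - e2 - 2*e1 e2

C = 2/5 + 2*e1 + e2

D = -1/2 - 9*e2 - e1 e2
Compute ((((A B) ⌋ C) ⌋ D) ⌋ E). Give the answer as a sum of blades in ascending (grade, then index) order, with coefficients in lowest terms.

step 1: 107/5 + 2533/300*e1 - 221/30*e2 + 119/12*e1 e2
step 2: 452/25 + 214/5*e1 + 107/5*e2
step 3: -5041/25 + 107/5*e1 - 5138/25*e2 - 452/25*e1 e2
step 4: 32059/100 - 10276/25*e1 + 3971/25*e2 + 10082/25*e1 e2
Answer: 32059/100 - 10276/25*e1 + 3971/25*e2 + 10082/25*e1 e2


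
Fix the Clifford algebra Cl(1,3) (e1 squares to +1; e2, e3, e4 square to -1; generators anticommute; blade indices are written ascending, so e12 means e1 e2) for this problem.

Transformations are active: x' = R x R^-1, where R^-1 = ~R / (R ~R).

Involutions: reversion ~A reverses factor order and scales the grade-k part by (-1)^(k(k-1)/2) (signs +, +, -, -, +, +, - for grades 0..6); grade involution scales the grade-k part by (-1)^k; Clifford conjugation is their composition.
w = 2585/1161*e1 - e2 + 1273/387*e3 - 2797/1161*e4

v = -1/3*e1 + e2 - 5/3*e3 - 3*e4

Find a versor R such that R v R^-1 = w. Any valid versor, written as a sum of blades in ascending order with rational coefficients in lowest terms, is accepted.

Reasoning: v^2 = w^2 = -38/3 since conjugation preserves the quadratic form; R = v + w = 2198/1161*e1 + 628/387*e3 - 6280/1161*e4 is then valid when invertible, keeping its own part and reversing (v - w)/2.
Answer: 2198/1161*e1 + 628/387*e3 - 6280/1161*e4


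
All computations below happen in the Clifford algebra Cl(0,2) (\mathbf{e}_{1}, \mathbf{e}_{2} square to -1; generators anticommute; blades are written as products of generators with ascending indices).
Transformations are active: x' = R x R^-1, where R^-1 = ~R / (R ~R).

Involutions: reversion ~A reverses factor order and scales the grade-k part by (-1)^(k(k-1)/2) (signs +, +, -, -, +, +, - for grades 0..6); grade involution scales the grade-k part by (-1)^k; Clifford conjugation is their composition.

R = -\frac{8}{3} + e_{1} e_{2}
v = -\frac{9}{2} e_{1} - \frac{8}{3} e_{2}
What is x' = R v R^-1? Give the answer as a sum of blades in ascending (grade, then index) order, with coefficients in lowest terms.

~R = -\frac{8}{3} - e_{1} e_{2}, and R ~R = \frac{73}{9}, so R^-1 = ~R / (\frac{73}{9}).
R v = \frac{44}{3} e_{1} + \frac{47}{18} e_{2}
Answer: -\frac{751}{146} e_{1} + \frac{208}{219} e_{2}


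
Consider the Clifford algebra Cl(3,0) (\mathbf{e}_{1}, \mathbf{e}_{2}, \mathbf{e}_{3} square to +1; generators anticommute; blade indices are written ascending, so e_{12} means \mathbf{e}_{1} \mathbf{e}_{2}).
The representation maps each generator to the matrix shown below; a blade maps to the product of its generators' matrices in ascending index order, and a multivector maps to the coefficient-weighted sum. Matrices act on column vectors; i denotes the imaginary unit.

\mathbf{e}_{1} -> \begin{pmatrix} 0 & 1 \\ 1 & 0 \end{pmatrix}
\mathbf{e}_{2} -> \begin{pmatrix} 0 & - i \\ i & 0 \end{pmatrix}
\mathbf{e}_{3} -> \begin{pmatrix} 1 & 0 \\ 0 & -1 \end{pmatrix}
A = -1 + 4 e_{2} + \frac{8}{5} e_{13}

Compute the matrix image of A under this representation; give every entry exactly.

Bivector images (products of the table entries): rho(e_{13}) = rho(\mathbf{e}_{1})rho(\mathbf{e}_{3}) = \begin{pmatrix} 0 & -1 \\ 1 & 0 \end{pmatrix}.
M = (-1)*1 + (4)*rho(e_{2}) + (\frac{8}{5})*rho(e_{13}), summed entrywise (1 is the identity matrix):
Answer: \begin{pmatrix} -1 & - \frac{8}{5} - 4 i \\ \frac{8}{5} + 4 i & -1 \end{pmatrix}


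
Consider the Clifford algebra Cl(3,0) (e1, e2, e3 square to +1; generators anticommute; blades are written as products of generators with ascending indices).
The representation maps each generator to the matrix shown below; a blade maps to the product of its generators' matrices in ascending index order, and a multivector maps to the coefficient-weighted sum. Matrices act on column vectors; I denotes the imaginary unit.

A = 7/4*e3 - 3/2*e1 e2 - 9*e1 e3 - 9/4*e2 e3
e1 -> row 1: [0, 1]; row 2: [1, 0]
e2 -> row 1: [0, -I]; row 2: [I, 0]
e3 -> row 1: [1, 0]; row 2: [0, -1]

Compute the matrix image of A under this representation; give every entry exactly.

Bivector images (products of the table entries): rho(e1 e2) = rho(e1)rho(e2) = row 1: [I, 0]; row 2: [0, -I]; rho(e1 e3) = rho(e1)rho(e3) = row 1: [0, -1]; row 2: [1, 0]; rho(e2 e3) = rho(e2)rho(e3) = row 1: [0, I]; row 2: [I, 0].
M = (7/4)*rho(e3) + (-3/2)*rho(e1 e2) + (-9)*rho(e1 e3) + (-9/4)*rho(e2 e3), summed entrywise:
Answer: row 1: [7/4 - 3*I/2, 9 - 9*I/4]; row 2: [-9 - 9*I/4, -7/4 + 3*I/2]


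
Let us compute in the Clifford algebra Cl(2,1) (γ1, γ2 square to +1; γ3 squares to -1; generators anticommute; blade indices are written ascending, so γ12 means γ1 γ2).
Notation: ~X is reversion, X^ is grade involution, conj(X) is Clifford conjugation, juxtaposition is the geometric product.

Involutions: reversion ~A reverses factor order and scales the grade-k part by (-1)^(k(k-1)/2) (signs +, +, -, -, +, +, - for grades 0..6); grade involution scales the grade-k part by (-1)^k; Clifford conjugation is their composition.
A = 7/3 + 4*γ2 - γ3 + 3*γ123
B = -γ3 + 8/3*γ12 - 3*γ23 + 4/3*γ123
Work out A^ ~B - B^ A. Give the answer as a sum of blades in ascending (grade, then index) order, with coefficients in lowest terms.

first term: 5 - 59/3*γ1 + 3*γ2 - 67/3*γ3 - 71/9*γ12 - 16/3*γ13 + 11*γ23 - 52/9*γ123
second term: -3 + 5/3*γ1 - 3*γ2 + 19/3*γ3 + 17/9*γ12 + 16/3*γ13 - 11*γ23 - 52/9*γ123
Answer: 8 - 64/3*γ1 + 6*γ2 - 86/3*γ3 - 88/9*γ12 - 32/3*γ13 + 22*γ23


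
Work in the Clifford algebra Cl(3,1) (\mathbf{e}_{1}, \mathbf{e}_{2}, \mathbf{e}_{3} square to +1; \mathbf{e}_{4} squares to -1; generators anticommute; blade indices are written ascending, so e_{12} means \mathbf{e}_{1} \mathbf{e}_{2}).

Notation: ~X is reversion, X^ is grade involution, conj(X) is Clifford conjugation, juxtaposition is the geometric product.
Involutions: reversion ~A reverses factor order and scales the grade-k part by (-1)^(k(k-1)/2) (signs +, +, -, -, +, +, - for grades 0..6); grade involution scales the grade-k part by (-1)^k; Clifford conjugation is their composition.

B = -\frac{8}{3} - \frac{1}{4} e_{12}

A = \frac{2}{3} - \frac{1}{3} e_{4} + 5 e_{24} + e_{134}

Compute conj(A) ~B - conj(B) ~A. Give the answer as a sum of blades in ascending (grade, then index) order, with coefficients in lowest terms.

first term: -\frac{16}{9} - \frac{8}{9} e_{4} + \frac{1}{6} e_{12} + \frac{5}{4} e_{14} + \frac{40}{3} e_{24} + \frac{1}{12} e_{124} - \frac{8}{3} e_{134} + \frac{1}{4} e_{234}
second term: -\frac{16}{9} + \frac{8}{9} e_{4} + \frac{1}{6} e_{12} - \frac{5}{4} e_{14} + \frac{40}{3} e_{24} - \frac{1}{12} e_{124} + \frac{8}{3} e_{134} + \frac{1}{4} e_{234}
Answer: -\frac{16}{9} e_{4} + \frac{5}{2} e_{14} + \frac{1}{6} e_{124} - \frac{16}{3} e_{134}


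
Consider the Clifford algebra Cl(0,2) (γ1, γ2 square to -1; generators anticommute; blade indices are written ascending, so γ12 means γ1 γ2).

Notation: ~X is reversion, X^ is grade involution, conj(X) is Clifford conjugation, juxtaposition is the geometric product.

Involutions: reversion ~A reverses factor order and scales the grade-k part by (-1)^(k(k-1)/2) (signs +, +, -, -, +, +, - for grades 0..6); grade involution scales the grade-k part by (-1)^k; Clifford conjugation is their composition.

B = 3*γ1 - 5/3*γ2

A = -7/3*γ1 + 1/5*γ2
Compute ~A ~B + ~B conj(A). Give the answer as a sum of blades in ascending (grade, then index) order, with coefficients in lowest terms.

first term: 22/3 + 148/45*γ12
second term: -22/3 + 148/45*γ12
Answer: 296/45*γ12


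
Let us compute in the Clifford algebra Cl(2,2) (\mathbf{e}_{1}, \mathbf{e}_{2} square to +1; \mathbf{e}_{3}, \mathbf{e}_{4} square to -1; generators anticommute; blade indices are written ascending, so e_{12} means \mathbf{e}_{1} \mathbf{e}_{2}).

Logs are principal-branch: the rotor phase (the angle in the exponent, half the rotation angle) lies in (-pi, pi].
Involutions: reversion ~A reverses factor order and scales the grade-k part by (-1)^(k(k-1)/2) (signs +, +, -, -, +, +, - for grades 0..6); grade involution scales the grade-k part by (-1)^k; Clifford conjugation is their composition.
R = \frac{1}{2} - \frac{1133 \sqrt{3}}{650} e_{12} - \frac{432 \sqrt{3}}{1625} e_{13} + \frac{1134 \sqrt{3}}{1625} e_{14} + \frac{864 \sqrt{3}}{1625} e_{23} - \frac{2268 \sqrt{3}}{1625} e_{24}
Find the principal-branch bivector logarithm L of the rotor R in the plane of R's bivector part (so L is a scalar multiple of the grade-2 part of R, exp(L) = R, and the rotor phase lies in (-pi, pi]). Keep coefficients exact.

The scalar part of R is \frac{1}{2}, so the principal-branch rotor phase is pinned; divide the bivector part by its sine to get the unit plane — L is the phase times that plane.
Concretely: cos(phase) = \frac{1}{2} gives phase = ±\frac{\pi}{3}, and since phase/sin(phase) is even the sign is immaterial: L = (phase/sin(phase)) * <R>_2 = (\frac{2 \sqrt{3} \pi}{9}) * <R>_2.
Answer: - \frac{1133 \pi}{975} e_{12} - \frac{288 \pi}{1625} e_{13} + \frac{756 \pi}{1625} e_{14} + \frac{576 \pi}{1625} e_{23} - \frac{1512 \pi}{1625} e_{24}


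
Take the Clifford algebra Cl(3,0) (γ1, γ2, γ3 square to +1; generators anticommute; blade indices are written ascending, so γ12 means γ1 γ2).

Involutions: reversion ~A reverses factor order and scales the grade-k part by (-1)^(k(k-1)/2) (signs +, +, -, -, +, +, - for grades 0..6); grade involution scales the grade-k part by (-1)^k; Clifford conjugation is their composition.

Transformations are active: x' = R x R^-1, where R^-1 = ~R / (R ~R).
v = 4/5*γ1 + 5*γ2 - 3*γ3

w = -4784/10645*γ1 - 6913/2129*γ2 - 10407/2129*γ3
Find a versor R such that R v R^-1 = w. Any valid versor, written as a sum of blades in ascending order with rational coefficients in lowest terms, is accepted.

Equal squares first: v^2 = w^2 = 866/25. Then v + w = 3732/10645*γ1 + 3732/2129*γ2 - 16794/2129*γ3 is a versor taking v to w, provided it is invertible.
Answer: 3732/10645*γ1 + 3732/2129*γ2 - 16794/2129*γ3


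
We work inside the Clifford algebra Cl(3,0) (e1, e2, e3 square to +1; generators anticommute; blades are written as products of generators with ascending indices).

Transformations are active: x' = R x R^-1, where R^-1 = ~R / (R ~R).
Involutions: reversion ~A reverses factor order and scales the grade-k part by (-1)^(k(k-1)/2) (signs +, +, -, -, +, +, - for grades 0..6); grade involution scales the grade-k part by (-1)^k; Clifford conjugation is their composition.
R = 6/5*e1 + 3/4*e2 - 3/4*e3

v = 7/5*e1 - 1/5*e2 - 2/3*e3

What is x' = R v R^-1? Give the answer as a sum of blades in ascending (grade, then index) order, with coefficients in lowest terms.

~R = 6/5*e1 + 3/4*e2 - 3/4*e3, and R ~R = 513/200, so R^-1 = ~R / (513/200).
R v = 203/100 - 129/100*e1 e2 + 1/4*e1 e3 - 13/20*e2 e3
Answer: 427/855*e1 + 1186/855*e2 - 89/171*e3


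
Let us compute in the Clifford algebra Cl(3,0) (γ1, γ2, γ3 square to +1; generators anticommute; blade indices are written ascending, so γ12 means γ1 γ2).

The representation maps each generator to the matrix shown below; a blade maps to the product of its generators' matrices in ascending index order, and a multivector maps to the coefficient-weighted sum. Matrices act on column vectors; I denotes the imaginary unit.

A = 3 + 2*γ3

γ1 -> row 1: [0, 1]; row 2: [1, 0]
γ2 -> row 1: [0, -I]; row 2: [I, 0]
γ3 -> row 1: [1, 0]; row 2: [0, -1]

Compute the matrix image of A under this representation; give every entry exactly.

M = (3)*1 + (2)*rho(γ3), summed entrywise (1 is the identity matrix):
Answer: row 1: [5, 0]; row 2: [0, 1]


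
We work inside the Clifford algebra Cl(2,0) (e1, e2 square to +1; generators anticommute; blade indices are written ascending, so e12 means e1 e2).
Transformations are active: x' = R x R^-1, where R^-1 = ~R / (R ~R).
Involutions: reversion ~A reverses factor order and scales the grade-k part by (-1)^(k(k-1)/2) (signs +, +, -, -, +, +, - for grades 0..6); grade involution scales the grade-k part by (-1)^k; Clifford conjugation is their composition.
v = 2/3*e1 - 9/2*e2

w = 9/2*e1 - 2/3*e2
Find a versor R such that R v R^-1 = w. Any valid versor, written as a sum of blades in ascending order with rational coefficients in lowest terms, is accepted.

The midline construction: v and w both square to 745/36, so reflecting in their sum 31/6*e1 - 31/6*e2 exchanges them.
Answer: 31/6*e1 - 31/6*e2


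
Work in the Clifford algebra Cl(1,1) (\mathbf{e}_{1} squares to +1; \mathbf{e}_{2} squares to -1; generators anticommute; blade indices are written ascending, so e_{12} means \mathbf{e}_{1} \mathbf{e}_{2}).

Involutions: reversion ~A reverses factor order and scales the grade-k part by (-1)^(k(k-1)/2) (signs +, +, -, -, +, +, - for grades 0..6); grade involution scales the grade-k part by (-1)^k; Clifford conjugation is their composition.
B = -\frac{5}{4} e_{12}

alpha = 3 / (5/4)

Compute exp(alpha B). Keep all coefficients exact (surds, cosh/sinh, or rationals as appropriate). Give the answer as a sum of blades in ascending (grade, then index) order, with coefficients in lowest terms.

B^2 = (-\frac{5}{4})^2*(e_{12})^2 = \frac{25}{16}*(+1) = \frac{25}{16} (a basis 2-blade squares to minus the product of its generators' squares).
B^2 = \frac{25}{16} — the series telescopes hyperbolically here: l = \frac{5}{4}, alpha*l = 3, so exp(alpha B) = cosh(3) + (sinh(3)/(\frac{5}{4}))*B = \cosh{\left(3 \right)} + (\frac{4 \sinh{\left(3 \right)}}{5})*B.
Answer: \cosh{\left(3 \right)} - \sinh{\left(3 \right)} e_{12}


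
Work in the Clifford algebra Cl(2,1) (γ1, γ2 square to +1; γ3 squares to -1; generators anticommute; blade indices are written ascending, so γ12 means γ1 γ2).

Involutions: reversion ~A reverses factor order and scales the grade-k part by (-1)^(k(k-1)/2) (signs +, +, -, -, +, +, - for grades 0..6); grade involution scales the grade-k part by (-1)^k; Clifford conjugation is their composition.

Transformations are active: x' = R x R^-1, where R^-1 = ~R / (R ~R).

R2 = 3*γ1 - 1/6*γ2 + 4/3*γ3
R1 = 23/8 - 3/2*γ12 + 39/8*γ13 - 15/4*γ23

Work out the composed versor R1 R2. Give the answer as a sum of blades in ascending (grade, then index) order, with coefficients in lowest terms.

Distribute over the terms of R2 (each basis-blade product reordered to ascending indices, repeated generators contracted through their squares):
R1 (3*γ1) = 69/8*γ1 + 9/2*γ2 - 117/8*γ3 - 45/4*γ123
R1 (-1/6*γ2) = 1/4*γ1 - 23/48*γ2 - 5/8*γ3 + 13/16*γ123
R1 (4/3*γ3) = -13/2*γ1 + 5*γ2 + 23/6*γ3 - 2*γ123
Summing the partial products and collecting blades:
Answer: 19/8*γ1 + 433/48*γ2 - 137/12*γ3 - 199/16*γ123


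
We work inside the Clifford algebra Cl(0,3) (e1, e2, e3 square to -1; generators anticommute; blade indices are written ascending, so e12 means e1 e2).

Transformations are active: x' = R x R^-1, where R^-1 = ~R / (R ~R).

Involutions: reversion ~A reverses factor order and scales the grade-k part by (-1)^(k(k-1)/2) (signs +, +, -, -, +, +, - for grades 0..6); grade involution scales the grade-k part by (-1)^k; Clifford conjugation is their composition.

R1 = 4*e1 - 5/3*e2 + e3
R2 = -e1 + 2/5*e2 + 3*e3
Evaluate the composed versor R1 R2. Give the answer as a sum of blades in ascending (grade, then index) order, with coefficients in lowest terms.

Distribute over the terms of R1 (each basis-blade product reordered to ascending indices, repeated generators contracted through their squares):
(4*e1) R2 = 4 + 8/5*e12 + 12*e13
(-5/3*e2) R2 = 2/3 - 5/3*e12 - 5*e23
(e3) R2 = -3 + e13 - 2/5*e23
Summing the partial products and collecting blades:
Answer: 5/3 - 1/15*e12 + 13*e13 - 27/5*e23


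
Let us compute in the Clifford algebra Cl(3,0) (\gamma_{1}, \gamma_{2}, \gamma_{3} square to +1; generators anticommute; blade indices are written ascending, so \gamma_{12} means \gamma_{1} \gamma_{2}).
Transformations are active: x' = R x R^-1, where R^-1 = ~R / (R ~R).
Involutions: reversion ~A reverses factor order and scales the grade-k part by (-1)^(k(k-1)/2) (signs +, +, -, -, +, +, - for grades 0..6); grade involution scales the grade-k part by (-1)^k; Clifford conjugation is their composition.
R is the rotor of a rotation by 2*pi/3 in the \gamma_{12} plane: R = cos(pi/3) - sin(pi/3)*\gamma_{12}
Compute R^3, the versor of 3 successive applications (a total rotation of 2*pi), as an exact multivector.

Because a rotor carries half the rotation angle, composing 3 copies of this \gamma_{12}-plane rotor multiplies the phase: 3*(pi/3) = \pi, hence R^3 = cos(\pi) - sin(\pi)*\gamma_{12}.
cos(\pi) = -1 and sin(\pi) = 0, so R^3 = -1. The total rotation 2*pi is 1 full turn, so every vector returns to itself, yet the rotor is -1, on the OTHER sheet of the double cover (an odd number of 2*pi turns).
Answer: -1


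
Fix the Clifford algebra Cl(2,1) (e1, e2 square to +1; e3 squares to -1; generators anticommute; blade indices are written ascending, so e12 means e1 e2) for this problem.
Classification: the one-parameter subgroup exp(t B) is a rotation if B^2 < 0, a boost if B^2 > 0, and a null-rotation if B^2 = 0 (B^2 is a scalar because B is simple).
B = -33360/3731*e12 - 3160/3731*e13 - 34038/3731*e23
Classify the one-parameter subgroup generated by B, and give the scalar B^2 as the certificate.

B^2 term by term: the squares give (-33360/3731)^2*(e12)^2 + (-3160/3731)^2*(e13)^2 + (-34038/3731)^2*(e23)^2 = 1112889600/13920361*(-1) + 9985600/13920361*(+1) + 1158585444/13920361*(+1) = 4 (each basis 2-blade squares to minus the product of its generators' squares); cross terms between blades sharing an index anticommute and cancel. So B^2 = 4.
Answer: boost, certificate B^2 = 4. No conjugation can change B^2 = 4; the sign gives the class.


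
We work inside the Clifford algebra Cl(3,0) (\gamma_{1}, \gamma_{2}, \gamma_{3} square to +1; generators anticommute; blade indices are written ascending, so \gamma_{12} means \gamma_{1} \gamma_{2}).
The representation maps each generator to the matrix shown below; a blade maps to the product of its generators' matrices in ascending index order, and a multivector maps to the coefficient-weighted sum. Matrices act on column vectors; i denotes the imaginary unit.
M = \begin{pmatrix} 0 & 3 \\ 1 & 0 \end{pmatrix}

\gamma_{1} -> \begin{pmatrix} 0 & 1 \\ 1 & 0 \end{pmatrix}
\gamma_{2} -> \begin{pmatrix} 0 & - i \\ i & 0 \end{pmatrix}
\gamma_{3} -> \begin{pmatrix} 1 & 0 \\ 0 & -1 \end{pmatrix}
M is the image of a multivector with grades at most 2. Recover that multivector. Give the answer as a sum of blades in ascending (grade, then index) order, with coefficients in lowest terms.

Method: 1, rho(\gamma_{1}), rho(\gamma_{2}), rho(\gamma_{3}) form a trace-orthogonal basis of the 2x2 complex matrices (tr(X Y) = 2 if X = Y, else 0), so M = m0*1 + m1*rho(\gamma_{1}) + m2*rho(\gamma_{2}) + m3*rho(\gamma_{3}) with m0 = tr(M)/2 = 0, m1 = tr(M rho(\gamma_{1}))/2 = 2, m2 = tr(M rho(\gamma_{2}))/2 = i, m3 = tr(M rho(\gamma_{3}))/2 = 0.
Multiplying table entries, the bivector images are rho(\gamma_{12}) = i*rho(\gamma_{3}), rho(\gamma_{13}) = -i*rho(\gamma_{2}), rho(\gamma_{23}) = i*rho(\gamma_{1}); with real blade coefficients the real parts of m0..m3 are the coefficients of 1, \gamma_{1}, \gamma_{2}, \gamma_{3} and the imaginary parts give the bivectors (\gamma_{23}: Im m1, \gamma_{13}: -Im m2, \gamma_{12}: Im m3).
Answer: 2 \gamma_{1} - \gamma_{13}


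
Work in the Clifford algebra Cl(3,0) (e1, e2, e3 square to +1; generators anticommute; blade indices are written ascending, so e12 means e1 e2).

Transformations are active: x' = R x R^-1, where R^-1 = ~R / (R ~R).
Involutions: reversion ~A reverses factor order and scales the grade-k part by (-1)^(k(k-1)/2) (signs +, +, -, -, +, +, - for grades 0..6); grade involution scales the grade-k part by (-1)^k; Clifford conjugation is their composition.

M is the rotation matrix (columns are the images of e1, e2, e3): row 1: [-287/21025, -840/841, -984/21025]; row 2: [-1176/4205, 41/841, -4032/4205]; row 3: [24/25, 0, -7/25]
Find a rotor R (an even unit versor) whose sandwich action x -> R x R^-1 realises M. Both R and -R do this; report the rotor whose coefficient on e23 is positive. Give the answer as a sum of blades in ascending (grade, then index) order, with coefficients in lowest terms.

Method: write R = a + b12*e12 + b13*e13 + b23*e23 with a^2 + b12^2 + b13^2 + b23^2 = 1 (so R^-1 = ~R). Expanding the columns R e_j ~R gives tr M = 4a^2 - 1 and, from the antisymmetric part, M21 - M12 = -4a*b12, M13 - M31 = 4a*b13, M32 - M23 = -4a*b23.
Here tr M = -5149/21025, so a^2 = (1 + tr M)/4 = 3969/21025 and a = ±63/145. Taking a = 63/145: M21 - M12 = 3024/4205, M13 - M31 = -21168/21025, M32 - M23 = 4032/4205, giving b12 = -12/29, b13 = -84/145, b23 = -16/29, i.e. R = 63/145 - 12/29*e12 - 84/145*e13 - 16/29*e23.
Its e23 coefficient is negative, so report the other preimage -R.
Answer: -63/145 + 12/29*e12 + 84/145*e13 + 16/29*e23. Why the constraint matters: R and -R act identically through the sandwich — M has trace -5149/21025 either way — so only the sign condition on e23 picks one of the two preimages.


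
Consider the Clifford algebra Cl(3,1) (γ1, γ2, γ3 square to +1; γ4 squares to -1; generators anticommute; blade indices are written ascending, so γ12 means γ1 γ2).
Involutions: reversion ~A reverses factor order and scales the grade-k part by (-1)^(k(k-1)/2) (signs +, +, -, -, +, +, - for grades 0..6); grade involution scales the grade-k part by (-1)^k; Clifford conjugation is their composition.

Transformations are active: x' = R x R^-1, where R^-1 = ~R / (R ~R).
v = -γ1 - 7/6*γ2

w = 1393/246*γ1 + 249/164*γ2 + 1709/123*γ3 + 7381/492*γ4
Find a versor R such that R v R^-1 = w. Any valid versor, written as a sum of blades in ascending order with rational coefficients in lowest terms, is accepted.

Here q(v) = q(w) = 85/36; the classical choice R = v + w = 1147/246*γ1 + 173/492*γ2 + 1709/123*γ3 + 7381/492*γ4 then realises v -> w under the sandwich.
Answer: 1147/246*γ1 + 173/492*γ2 + 1709/123*γ3 + 7381/492*γ4


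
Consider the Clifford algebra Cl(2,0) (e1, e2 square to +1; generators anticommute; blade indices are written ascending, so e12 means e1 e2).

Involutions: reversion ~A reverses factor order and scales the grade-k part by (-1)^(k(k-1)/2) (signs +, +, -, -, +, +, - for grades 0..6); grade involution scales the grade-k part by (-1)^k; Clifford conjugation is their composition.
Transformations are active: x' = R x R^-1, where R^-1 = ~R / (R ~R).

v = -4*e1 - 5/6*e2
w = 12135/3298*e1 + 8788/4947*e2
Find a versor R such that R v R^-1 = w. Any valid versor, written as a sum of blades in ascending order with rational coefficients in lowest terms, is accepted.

Sketch: the shared square 601/36 makes R = v + w = -1057/3298*e1 + 9331/9894*e2 the natural versor; its sandwich fixes that direction, negates (v - w)/2, and sends v to w.
Answer: -1057/3298*e1 + 9331/9894*e2


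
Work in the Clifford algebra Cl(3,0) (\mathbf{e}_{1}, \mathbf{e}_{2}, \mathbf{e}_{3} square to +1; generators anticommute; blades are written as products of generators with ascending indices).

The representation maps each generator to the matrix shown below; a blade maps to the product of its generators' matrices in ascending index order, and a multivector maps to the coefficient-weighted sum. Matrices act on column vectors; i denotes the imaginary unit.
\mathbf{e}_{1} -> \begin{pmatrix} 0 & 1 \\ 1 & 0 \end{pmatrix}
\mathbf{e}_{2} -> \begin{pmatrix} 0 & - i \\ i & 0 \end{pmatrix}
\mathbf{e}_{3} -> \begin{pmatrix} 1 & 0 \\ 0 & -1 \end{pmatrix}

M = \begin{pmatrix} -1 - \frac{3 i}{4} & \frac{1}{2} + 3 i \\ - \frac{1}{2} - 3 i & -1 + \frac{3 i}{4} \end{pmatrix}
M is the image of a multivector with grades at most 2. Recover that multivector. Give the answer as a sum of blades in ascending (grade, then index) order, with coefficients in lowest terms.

Method: 1, rho(e_{1}), rho(e_{2}), rho(e_{3}) form a trace-orthogonal basis of the 2x2 complex matrices (tr(X Y) = 2 if X = Y, else 0), so M = m0*1 + m1*rho(e_{1}) + m2*rho(e_{2}) + m3*rho(e_{3}) with m0 = tr(M)/2 = -1, m1 = tr(M rho(e_{1}))/2 = 0, m2 = tr(M rho(e_{2}))/2 = -3 + \frac{i}{2}, m3 = tr(M rho(e_{3}))/2 = - \frac{3 i}{4}.
Multiplying table entries, the bivector images are rho(e_{1} e_{2}) = i*rho(e_{3}), rho(e_{1} e_{3}) = -i*rho(e_{2}), rho(e_{2} e_{3}) = i*rho(e_{1}); with real blade coefficients the real parts of m0..m3 are the coefficients of 1, e_{1}, e_{2}, e_{3} and the imaginary parts give the bivectors (e_{2} e_{3}: Im m1, e_{1} e_{3}: -Im m2, e_{1} e_{2}: Im m3).
Answer: -1 - 3 e_{2} - \frac{3}{4} e_{1} e_{2} - \frac{1}{2} e_{1} e_{3}


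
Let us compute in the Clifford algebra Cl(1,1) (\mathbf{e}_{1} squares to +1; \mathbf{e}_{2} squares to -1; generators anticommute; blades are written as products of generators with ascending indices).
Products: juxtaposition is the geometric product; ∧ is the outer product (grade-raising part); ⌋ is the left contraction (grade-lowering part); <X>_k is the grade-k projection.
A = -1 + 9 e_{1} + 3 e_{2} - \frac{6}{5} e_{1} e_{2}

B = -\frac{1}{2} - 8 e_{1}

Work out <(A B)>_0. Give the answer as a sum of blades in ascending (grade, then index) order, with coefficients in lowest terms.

step 1: -\frac{143}{2} + \frac{7}{2} e_{1} - \frac{111}{10} e_{2} + \frac{123}{5} e_{1} e_{2}
step 2: -\frac{143}{2}
Answer: -\frac{143}{2}


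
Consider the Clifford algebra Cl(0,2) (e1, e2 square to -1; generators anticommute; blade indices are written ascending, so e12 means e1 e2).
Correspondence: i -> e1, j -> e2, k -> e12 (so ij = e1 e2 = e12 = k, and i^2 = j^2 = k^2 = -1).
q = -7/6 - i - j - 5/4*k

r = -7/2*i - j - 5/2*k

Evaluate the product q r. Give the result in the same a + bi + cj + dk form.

In blades: q = -7/6 - e1 - e2 - 5/4*e12, r = -7/2*e1 - e2 - 5/2*e12.
Distribute q over r term by term (generator squares from the signature, products reordered to ascending indices): (-7/6)*r = 49/12*e1 + 7/6*e2 + 35/12*e12; (-e1)*r = -7/2 - 5/2*e2 + e12; (-e2)*r = -1 + 5/2*e1 - 7/2*e12; (-5/4*e12)*r = -25/8 - 5/4*e1 + 35/8*e2.
Sum: -61/8 + 16/3*e1 + 73/24*e2 + 5/12*e12; translating back through the correspondence:
Answer: -61/8 + 16/3*i + 73/24*j + 5/12*k


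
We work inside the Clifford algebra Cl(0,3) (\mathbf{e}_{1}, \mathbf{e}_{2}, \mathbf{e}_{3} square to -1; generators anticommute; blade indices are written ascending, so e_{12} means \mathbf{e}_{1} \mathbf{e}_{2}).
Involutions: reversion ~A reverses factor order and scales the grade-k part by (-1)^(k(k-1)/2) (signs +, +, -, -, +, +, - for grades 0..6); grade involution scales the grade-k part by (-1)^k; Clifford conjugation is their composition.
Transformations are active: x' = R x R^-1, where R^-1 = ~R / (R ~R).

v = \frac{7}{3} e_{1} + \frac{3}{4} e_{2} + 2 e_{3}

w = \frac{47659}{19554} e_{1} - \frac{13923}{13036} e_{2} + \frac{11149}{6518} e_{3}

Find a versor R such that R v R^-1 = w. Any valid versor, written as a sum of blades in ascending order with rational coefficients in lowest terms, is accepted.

A norm check does it: q(v) = q(w) = -\frac{1441}{144}, hence R = v + w = \frac{31095}{6518} e_{1} - \frac{2073}{6518} e_{2} + \frac{24185}{6518} e_{3} realises the map — parallel part kept, (v - w)/2 negated, v carried to w.
Answer: \frac{31095}{6518} e_{1} - \frac{2073}{6518} e_{2} + \frac{24185}{6518} e_{3}
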